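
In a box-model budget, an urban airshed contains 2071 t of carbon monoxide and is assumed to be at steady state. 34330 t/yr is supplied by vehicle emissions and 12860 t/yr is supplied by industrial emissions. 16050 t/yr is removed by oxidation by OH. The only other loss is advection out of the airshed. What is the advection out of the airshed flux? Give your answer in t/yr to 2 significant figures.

31000 t/yr

At steady state ΣF_in = ΣF_out.
ΣF_in = 34330 + 12860 = 47190 t/yr.
Advection out of the airshed flux = ΣF_in − (16050) = 47190 − 16050 = 31140 t/yr.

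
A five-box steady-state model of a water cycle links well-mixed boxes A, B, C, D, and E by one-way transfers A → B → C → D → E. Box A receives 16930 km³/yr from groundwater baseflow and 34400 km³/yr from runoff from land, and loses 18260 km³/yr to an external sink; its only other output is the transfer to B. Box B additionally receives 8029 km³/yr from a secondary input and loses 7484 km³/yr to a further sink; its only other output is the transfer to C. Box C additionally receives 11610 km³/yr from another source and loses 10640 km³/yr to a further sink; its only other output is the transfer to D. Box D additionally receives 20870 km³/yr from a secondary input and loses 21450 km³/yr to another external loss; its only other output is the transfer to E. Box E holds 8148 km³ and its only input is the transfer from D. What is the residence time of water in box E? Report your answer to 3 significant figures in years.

Box A: F(A→B) = (16930 + 34400) − 18260 = 33070 km³/yr.
Box B: F(B→C) = (33070 + 8029) − 7484 = 33615 km³/yr.
Box C: F(C→D) = (33615 + 11610) − 10640 = 34585 km³/yr.
Box D: F(D→E) = (34585 + 20870) − 21450 = 34005 km³/yr.
Box E throughput = its input = 34005 km³/yr; τ = 8148 / 34005 = 0.2396 yr.

0.240 yr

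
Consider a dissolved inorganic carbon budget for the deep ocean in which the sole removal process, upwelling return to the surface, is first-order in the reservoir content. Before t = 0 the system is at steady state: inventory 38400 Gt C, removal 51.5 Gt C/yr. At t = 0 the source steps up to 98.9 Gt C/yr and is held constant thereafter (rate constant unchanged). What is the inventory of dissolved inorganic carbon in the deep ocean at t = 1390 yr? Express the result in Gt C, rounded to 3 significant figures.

68300 Gt C

τ = M₀/F₀ = 38400/51.5 = 745.6 yr; rate constant k = 1/τ.
New steady state M_∞ = F₁/k = F₁·τ = 98.9 × 745.6 = 73743 Gt C.
M(t) = M_∞ + (M₀ − M_∞)·e^(−t/τ); t/τ = 1390/745.6 = 1.864, so e^(−t/τ) = 0.1550.
M(t) = 73743 − 35340 × 0.1550 = 68264 Gt C.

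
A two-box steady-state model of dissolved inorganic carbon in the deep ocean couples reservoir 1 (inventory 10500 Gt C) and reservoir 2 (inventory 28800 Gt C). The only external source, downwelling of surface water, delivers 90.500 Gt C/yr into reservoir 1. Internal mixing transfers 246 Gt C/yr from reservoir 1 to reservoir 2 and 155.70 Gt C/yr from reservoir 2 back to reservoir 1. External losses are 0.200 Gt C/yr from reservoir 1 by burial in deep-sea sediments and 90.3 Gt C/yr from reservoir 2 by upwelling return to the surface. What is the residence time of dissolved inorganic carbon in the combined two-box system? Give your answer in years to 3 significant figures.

434 yr

For the system as a whole, the A↔B exchange is internal and contributes nothing to the throughput; only the external sinks remove mass.
M_total = 10500 + 28800 = 39300 Gt C.
ΣF_external_out = 0.200 + 90.3 = 90.500 Gt C/yr.
τ = M_total / ΣF_ext = 39300 / 90.500 = 434.3 yr.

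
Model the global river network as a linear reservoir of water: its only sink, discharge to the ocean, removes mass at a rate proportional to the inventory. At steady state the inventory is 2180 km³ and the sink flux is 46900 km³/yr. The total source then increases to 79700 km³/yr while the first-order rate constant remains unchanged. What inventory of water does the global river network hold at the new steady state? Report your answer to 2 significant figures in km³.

3700 km³

Rate constant k = F/M = 46900 / 2180 = 21.51 yr⁻¹.
At the new steady state, source = k·M_new ⇒ M_new = 79700 / 21.51 = 3705 km³.
(Equivalently M_new = M × F_new/F_old = 2180 × 79700/46900.)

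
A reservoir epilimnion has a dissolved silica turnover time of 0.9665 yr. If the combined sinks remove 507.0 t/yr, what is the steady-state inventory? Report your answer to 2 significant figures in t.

τ = M/F ⇒ M = τ × F = 0.9665 × 507.0 = 490.0 t.

490 t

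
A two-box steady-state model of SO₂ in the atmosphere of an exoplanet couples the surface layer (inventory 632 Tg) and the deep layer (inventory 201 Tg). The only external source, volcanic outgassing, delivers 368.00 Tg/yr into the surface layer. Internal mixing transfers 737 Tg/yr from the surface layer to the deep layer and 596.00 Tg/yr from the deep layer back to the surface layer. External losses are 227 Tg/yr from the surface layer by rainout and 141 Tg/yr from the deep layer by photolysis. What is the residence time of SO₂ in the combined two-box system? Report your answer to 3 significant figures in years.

For the system as a whole, the A↔B exchange is internal and contributes nothing to the throughput; only the external sinks remove mass.
M_total = 632 + 201 = 833.00 Tg.
ΣF_external_out = 227 + 141 = 368.00 Tg/yr.
τ = M_total / ΣF_ext = 833.00 / 368.00 = 2.264 yr.

2.26 yr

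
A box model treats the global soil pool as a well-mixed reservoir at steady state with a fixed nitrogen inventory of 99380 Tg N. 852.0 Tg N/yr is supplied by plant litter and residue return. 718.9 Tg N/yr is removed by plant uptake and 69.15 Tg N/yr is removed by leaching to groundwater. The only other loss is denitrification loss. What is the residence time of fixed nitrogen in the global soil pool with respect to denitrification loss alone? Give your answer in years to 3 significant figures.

1550 yr

At steady state ΣF_in = ΣF_out.
ΣF_in = 852.00 Tg N/yr.
Denitrification loss flux = ΣF_in − (718.9 + 69.15) = 852.00 − 788.0 = 63.95 Tg N/yr.
τ = M / F = 99380 / 63.95 = 1554 yr.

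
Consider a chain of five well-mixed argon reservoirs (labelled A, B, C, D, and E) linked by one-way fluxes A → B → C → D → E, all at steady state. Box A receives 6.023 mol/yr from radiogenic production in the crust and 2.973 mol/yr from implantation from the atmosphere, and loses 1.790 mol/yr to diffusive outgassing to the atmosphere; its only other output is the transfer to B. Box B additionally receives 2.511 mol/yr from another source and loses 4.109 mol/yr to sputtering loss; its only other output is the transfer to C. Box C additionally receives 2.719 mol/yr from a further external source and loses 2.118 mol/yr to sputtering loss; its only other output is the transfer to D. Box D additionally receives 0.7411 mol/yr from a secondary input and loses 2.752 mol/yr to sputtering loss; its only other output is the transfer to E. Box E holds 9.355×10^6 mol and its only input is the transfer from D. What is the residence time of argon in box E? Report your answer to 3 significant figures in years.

2.23×10^6 yr

Box A: F(A→B) = (6.023 + 2.973) − 1.790 = 7.2060 mol/yr.
Box B: F(B→C) = (7.2060 + 2.511) − 4.109 = 5.6080 mol/yr.
Box C: F(C→D) = (5.6080 + 2.719) − 2.118 = 6.2090 mol/yr.
Box D: F(D→E) = (6.2090 + 0.7411) − 2.752 = 4.1981 mol/yr.
Box E throughput = its input = 4.1981 mol/yr; τ = 9.355×10^6 / 4.1981 = 2.228×10^6 yr.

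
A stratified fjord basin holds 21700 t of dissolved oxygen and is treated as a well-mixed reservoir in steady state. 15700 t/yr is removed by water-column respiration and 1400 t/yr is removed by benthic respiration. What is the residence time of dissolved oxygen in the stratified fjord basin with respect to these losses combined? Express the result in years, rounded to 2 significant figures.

Total removal = 15700 + 1400 = 17100 t/yr.
τ = M / ΣF_out = 21700 / 17100 = 1.269 yr.

1.3 yr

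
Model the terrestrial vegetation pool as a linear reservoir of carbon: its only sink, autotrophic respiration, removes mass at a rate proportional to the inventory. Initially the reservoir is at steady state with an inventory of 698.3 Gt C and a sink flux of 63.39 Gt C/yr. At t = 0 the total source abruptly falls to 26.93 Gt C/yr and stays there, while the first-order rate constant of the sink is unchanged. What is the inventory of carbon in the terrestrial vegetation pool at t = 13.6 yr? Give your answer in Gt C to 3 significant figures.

The sink rate constant is k = F₀/M₀ = 63.39/698.3 = 0.09078 yr⁻¹.
Solving dM/dt = F₁ − kM with M(0) = M₀ gives M(t) = F₁/k + (M₀ − F₁/k)·e^(−kt).
F₁/k = 26.93/0.09078 = 296.66 Gt C; kt = 0.09078 × 13.6 = 1.235, e^(−kt) = 0.2910.
M(13.6) = 296.66 + (698.3 − 296.66) × 0.2910 = 296.66 + 116.9 = 413.52 Gt C.

414 Gt C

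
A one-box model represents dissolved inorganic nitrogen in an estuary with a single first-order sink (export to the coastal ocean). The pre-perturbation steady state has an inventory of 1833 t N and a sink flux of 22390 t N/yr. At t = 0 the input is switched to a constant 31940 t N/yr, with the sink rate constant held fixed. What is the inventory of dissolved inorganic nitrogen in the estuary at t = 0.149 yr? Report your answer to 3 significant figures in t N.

τ = M₀/F₀ = 1833/22390 = 0.08187 yr; rate constant k = 1/τ.
New steady state M_∞ = F₁/k = F₁·τ = 31940 × 0.08187 = 2614.8 t N.
M(t) = M_∞ + (M₀ − M_∞)·e^(−t/τ); t/τ = 0.149/0.08187 = 1.820, so e^(−t/τ) = 0.1620.
M(t) = 2614.8 − 781.8 × 0.1620 = 2488.2 t N.

2490 t N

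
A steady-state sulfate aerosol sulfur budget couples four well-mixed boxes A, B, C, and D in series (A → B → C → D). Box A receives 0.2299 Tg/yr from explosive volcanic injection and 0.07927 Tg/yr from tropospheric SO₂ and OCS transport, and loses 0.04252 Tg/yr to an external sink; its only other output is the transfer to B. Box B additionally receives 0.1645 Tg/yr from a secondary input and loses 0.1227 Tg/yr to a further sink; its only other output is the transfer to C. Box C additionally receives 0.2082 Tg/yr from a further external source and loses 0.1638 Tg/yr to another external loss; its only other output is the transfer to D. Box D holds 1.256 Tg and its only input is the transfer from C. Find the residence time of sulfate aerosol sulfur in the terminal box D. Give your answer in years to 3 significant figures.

Box A: F(A→B) = (0.2299 + 0.07927) − 0.04252 = 0.26665 Tg/yr.
Box B: F(B→C) = (0.26665 + 0.1645) − 0.1227 = 0.30845 Tg/yr.
Box C: F(C→D) = (0.30845 + 0.2082) − 0.1638 = 0.35285 Tg/yr.
Box D throughput = its input = 0.35285 Tg/yr; τ = 1.256 / 0.35285 = 3.560 yr.

3.56 yr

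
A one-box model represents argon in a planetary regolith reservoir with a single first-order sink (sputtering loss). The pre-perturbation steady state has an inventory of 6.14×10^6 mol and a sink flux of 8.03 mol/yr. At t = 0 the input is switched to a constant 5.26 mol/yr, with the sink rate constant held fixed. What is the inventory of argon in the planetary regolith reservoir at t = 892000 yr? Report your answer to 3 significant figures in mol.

Residence time τ = M₀/F₀ = 764600 yr. The eventual steady state is M_∞ = M₀·(F₁/F₀) = 6.14×10^6 × 5.26/8.03 = 4.0220×10^6 mol.
The anomaly ΔM(t) = M(t) − M_∞ decays as ΔM₀·e^(−t/τ) with ΔM₀ = 6.14×10^6 − 4.0220×10^6 = 2.118×10^6 mol.
At t = 892000 yr, e^(−t/τ) = e^(−1.167) = 0.3114, so ΔM = 659600 mol and M = 4.0220×10^6 + 659600 = 4.6816×10^6 mol.

4.68×10^6 mol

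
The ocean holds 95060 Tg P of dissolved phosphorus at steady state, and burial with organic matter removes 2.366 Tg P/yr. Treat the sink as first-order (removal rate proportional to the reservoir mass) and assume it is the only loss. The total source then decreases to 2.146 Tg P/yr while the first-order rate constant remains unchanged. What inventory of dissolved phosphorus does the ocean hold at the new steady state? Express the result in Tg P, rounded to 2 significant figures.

Rate constant k = F/M = 2.366 / 95060 = 2.489×10^-5 yr⁻¹.
At the new steady state, source = k·M_new ⇒ M_new = 2.146 / 2.489×10^-5 = 86220 Tg P.
(Equivalently M_new = M × F_new/F_old = 95060 × 2.146/2.366.)

86000 Tg P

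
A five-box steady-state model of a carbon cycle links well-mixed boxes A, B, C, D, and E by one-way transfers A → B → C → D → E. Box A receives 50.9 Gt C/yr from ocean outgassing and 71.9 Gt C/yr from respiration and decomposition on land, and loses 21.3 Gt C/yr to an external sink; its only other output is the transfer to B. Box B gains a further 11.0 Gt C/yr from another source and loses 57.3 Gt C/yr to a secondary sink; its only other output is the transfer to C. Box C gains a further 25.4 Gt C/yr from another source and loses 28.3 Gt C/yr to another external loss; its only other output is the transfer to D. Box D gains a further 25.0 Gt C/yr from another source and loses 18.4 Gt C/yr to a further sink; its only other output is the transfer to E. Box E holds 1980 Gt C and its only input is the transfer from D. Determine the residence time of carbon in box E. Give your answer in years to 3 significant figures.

33.6 yr

Box A: F(A→B) = (50.9 + 71.9) − 21.3 = 101.50 Gt C/yr.
Box B: F(B→C) = (101.50 + 11.0) − 57.3 = 55.200 Gt C/yr.
Box C: F(C→D) = (55.200 + 25.4) − 28.3 = 52.300 Gt C/yr.
Box D: F(D→E) = (52.300 + 25.0) − 18.4 = 58.900 Gt C/yr.
Box E throughput = its input = 58.900 Gt C/yr; τ = 1980 / 58.900 = 33.62 yr.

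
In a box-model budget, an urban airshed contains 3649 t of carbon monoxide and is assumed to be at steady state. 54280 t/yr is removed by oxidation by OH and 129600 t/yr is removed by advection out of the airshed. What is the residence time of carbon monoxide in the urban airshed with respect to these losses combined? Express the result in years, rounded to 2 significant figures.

0.020 yr

Total removal = 54280 + 129600 = 183880 t/yr.
τ = M / ΣF_out = 3649 / 183880 = 0.01984 yr.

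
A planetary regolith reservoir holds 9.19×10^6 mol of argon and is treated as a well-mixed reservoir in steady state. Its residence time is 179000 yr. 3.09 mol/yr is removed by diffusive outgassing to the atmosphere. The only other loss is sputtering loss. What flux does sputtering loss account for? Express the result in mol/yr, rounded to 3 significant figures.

48.3 mol/yr

Total removal F = M/τ = 9.19×10^6 / 179000 = 51.34 mol/yr.
Sputtering loss = F − (3.09) = 51.34 − 3.090 = 48.25 mol/yr.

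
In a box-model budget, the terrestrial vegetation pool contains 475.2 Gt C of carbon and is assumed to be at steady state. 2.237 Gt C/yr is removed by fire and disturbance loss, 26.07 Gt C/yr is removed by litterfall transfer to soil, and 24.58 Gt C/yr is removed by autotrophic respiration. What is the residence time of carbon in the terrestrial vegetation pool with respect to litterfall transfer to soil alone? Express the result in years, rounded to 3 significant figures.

Residence time with respect to a single sink: τ = M / F_sink.
τ = 475.2 / 26.07 = 18.23 yr.

18.2 yr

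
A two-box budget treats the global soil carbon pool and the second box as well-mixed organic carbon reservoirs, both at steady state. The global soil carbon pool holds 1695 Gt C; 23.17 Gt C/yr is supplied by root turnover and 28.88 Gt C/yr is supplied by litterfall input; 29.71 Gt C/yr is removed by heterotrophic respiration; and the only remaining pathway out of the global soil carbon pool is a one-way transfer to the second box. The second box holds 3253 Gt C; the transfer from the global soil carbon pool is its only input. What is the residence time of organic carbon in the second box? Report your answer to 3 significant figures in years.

146 yr

Balance the global soil carbon pool: ΣF_in = 23.17 + 28.88 = 52.050 Gt C/yr.
Transfer to the second box = ΣF_in − (29.71) = 22.340 Gt C/yr.
At steady state the output of the second box equals its input, 22.340 Gt C/yr.
τ = M / F = 3253 / 22.340 = 145.6 yr.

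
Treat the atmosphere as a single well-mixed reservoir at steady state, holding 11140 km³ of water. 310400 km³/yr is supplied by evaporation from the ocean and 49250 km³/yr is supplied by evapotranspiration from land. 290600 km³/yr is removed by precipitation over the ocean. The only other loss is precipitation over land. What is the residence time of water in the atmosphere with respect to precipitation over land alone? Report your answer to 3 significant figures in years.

0.161 yr

At steady state ΣF_in = ΣF_out.
ΣF_in = 310400 + 49250 = 359650 km³/yr.
Precipitation over land flux = ΣF_in − (290600) = 359650 − 290600 = 69050 km³/yr.
τ = M / F = 11140 / 69050 = 0.1613 yr.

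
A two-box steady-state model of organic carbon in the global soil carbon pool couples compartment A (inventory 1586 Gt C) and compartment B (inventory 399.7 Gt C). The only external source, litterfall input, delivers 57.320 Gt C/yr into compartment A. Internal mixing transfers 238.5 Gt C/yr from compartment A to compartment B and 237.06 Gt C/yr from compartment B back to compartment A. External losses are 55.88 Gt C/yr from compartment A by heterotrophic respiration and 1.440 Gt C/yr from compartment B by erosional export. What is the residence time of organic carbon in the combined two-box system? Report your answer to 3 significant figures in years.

34.6 yr

Residence time in the combined system uses the total inventory and the total *external* removal — internal exchanges between the two boxes cancel.
M_total = 1586 + 399.7 = 1985.7 Gt C.
ΣF_external_out = 55.88 + 1.440 = 57.320 Gt C/yr.
τ = M_total / ΣF_ext = 1985.7 / 57.320 = 34.64 yr.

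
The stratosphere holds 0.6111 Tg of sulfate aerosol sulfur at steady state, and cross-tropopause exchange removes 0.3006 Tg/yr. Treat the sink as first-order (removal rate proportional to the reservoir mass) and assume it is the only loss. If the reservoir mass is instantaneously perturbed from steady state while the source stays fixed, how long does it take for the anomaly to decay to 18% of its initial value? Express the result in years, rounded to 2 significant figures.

3.5 yr

For a linear reservoir the anomaly decays as exp(−t/τ) with τ = M/F = 0.6111/0.3006 = 2.033 yr.
exp(−t/τ) = 0.18 ⇒ t = −τ ln(0.18) = 2.033 × 1.715 = 3.486 yr.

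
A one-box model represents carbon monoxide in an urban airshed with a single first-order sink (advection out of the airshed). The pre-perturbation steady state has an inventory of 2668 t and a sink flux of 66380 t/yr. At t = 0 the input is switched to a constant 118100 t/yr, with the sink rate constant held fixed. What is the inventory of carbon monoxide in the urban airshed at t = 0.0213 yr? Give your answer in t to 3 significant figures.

The sink rate constant is k = F₀/M₀ = 66380/2668 = 24.88 yr⁻¹.
Solving dM/dt = F₁ − kM with M(0) = M₀ gives M(t) = F₁/k + (M₀ − F₁/k)·e^(−kt).
F₁/k = 118100/24.88 = 4746.8 t; kt = 24.88 × 0.0213 = 0.5299, e^(−kt) = 0.5886.
M(0.0213) = 4746.8 + (2668 − 4746.8) × 0.5886 = 4746.8 − 1224 = 3523.1 t.

3520 t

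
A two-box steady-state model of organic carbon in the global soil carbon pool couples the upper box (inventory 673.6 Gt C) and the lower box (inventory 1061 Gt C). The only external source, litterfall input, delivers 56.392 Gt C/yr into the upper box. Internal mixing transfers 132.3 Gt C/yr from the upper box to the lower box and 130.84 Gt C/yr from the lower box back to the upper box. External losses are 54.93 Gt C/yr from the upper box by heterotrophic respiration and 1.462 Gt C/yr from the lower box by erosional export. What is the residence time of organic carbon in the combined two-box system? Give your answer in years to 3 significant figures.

30.8 yr

For the system as a whole, the A↔B exchange is internal and contributes nothing to the throughput; only the external sinks remove mass.
M_total = 673.6 + 1061 = 1734.6 Gt C.
ΣF_external_out = 54.93 + 1.462 = 56.392 Gt C/yr.
τ = M_total / ΣF_ext = 1734.6 / 56.392 = 30.76 yr.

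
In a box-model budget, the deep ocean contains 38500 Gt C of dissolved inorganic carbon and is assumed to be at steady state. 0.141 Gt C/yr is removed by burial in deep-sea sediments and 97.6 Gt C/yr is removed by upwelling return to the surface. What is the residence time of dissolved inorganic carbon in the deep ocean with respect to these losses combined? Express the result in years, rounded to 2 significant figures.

390 yr

Total removal = 0.1410 + 97.60 = 97.741 Gt C/yr.
τ = M / ΣF_out = 38500 / 97.741 = 393.9 yr.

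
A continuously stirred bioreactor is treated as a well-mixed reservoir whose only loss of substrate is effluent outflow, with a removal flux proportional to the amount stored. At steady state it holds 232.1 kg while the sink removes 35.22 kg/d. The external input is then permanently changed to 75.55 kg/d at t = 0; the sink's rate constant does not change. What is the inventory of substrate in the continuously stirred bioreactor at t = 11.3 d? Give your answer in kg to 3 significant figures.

450 kg

Residence time τ = M₀/F₀ = 6.590 d. The eventual steady state is M_∞ = M₀·(F₁/F₀) = 232.1 × 75.55/35.22 = 497.87 kg.
The anomaly ΔM(t) = M(t) − M_∞ decays as ΔM₀·e^(−t/τ) with ΔM₀ = 232.1 − 497.87 = −265.8 kg.
At t = 11.3 d, e^(−t/τ) = e^(−1.715) = 0.1800, so ΔM = −47.84 kg and M = 497.87 − 47.84 = 450.03 kg.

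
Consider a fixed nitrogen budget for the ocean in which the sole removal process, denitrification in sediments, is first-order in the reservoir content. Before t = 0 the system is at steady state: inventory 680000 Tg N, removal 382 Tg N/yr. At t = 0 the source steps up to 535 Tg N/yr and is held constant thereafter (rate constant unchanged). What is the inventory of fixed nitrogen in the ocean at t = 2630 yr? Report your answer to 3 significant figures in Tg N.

The sink rate constant is k = F₀/M₀ = 382/680000 = 0.0005618 yr⁻¹.
Solving dM/dt = F₁ − kM with M(0) = M₀ gives M(t) = F₁/k + (M₀ − F₁/k)·e^(−kt).
F₁/k = 535/0.0005618 = 952360 Tg N; kt = 0.0005618 × 2630 = 1.477, e^(−kt) = 0.2282.
M(2630) = 952360 + (680000 − 952360) × 0.2282 = 952360 − 62160 = 890200 Tg N.

890000 Tg N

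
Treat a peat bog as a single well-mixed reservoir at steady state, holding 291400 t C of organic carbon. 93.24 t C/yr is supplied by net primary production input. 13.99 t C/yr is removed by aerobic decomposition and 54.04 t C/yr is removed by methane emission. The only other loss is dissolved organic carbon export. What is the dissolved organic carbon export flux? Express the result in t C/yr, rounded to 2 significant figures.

At steady state ΣF_in = ΣF_out.
ΣF_in = 93.240 t C/yr.
Dissolved organic carbon export flux = ΣF_in − (13.99 + 54.04) = 93.240 − 68.03 = 25.21 t C/yr.

25 t C/yr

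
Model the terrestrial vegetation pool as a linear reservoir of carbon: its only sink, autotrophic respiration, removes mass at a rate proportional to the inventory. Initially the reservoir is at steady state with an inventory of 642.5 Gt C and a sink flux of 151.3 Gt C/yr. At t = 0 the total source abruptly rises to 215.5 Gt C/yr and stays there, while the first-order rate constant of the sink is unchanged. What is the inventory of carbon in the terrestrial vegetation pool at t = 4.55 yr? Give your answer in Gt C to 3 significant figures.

822 Gt C

τ = M₀/F₀ = 642.5/151.3 = 4.247 yr; rate constant k = 1/τ.
New steady state M_∞ = F₁/k = F₁·τ = 215.5 × 4.247 = 915.13 Gt C.
M(t) = M_∞ + (M₀ − M_∞)·e^(−t/τ); t/τ = 4.55/4.247 = 1.071, so e^(−t/τ) = 0.3425.
M(t) = 915.13 − 272.6 × 0.3425 = 821.75 Gt C.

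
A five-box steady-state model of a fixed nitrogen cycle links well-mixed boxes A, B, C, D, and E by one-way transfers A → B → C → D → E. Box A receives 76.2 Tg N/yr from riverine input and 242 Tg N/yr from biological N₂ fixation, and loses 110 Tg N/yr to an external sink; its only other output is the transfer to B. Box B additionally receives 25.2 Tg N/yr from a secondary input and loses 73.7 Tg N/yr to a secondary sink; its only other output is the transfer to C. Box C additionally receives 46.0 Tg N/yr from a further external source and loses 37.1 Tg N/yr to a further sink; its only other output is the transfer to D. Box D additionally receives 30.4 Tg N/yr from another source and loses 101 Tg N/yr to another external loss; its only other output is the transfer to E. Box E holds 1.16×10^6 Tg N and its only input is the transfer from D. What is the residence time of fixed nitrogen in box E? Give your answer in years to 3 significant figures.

11800 yr

Box A: F(A→B) = (76.2 + 242) − 110 = 208.20 Tg N/yr.
Box B: F(B→C) = (208.20 + 25.2) − 73.7 = 159.70 Tg N/yr.
Box C: F(C→D) = (159.70 + 46.0) − 37.1 = 168.60 Tg N/yr.
Box D: F(D→E) = (168.60 + 30.4) − 101 = 98.000 Tg N/yr.
Box E throughput = its input = 98.000 Tg N/yr; τ = 1.16×10^6 / 98.000 = 11840 yr.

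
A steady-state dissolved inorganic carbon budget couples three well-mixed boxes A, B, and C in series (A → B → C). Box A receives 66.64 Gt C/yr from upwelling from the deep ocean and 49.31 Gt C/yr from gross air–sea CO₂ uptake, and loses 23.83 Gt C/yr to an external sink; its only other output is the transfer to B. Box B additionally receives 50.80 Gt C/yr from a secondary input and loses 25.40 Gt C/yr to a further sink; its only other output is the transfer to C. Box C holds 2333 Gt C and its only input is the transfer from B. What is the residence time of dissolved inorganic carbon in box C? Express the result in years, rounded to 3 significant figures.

Box A: F(A→B) = (66.64 + 49.31) − 23.83 = 92.120 Gt C/yr.
Box B: F(B→C) = (92.120 + 50.80) − 25.40 = 117.52 Gt C/yr.
Box C throughput = its input = 117.52 Gt C/yr; τ = 2333 / 117.52 = 19.85 yr.

19.9 yr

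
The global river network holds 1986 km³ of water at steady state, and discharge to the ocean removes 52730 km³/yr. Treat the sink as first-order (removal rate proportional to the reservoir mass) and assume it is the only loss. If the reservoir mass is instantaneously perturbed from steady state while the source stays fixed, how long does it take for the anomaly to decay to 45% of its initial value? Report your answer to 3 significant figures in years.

For a linear reservoir the anomaly decays as exp(−t/τ) with τ = M/F = 1986/52730 = 0.03766 yr.
exp(−t/τ) = 0.45 ⇒ t = −τ ln(0.45) = 0.03766 × 0.7985 = 0.03007 yr.

0.0301 yr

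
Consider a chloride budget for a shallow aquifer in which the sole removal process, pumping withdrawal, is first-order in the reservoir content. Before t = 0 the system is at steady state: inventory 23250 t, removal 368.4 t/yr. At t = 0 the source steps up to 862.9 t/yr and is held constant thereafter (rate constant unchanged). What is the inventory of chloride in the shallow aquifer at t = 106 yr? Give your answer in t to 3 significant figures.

τ = M₀/F₀ = 23250/368.4 = 63.11 yr; rate constant k = 1/τ.
New steady state M_∞ = F₁/k = F₁·τ = 862.9 × 63.11 = 54458 t.
M(t) = M_∞ + (M₀ − M_∞)·e^(−t/τ); t/τ = 106/63.11 = 1.680, so e^(−t/τ) = 0.1865.
M(t) = 54458 − 31210 × 0.1865 = 48639 t.

48600 t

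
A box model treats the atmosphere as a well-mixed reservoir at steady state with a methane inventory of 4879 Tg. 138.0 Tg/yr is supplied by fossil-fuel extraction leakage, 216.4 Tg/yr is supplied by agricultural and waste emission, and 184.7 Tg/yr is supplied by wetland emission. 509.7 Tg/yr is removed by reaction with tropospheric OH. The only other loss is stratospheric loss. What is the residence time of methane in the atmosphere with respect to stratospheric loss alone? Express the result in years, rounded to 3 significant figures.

166 yr

At steady state ΣF_in = ΣF_out.
ΣF_in = 138.0 + 216.4 + 184.7 = 539.10 Tg/yr.
Stratospheric loss flux = ΣF_in − (509.7) = 539.10 − 509.7 = 29.40 Tg/yr.
τ = M / F = 4879 / 29.40 = 166.0 yr.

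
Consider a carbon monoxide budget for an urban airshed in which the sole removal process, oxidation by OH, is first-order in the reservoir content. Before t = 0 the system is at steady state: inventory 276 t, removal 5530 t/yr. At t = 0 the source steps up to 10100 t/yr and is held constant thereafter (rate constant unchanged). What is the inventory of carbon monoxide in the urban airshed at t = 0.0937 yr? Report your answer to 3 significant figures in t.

469 t

The sink rate constant is k = F₀/M₀ = 5530/276 = 20.04 yr⁻¹.
Solving dM/dt = F₁ − kM with M(0) = M₀ gives M(t) = F₁/k + (M₀ − F₁/k)·e^(−kt).
F₁/k = 10100/20.04 = 504.09 t; kt = 20.04 × 0.0937 = 1.877, e^(−kt) = 0.1530.
M(0.0937) = 504.09 + (276 − 504.09) × 0.1530 = 504.09 − 34.89 = 469.19 t.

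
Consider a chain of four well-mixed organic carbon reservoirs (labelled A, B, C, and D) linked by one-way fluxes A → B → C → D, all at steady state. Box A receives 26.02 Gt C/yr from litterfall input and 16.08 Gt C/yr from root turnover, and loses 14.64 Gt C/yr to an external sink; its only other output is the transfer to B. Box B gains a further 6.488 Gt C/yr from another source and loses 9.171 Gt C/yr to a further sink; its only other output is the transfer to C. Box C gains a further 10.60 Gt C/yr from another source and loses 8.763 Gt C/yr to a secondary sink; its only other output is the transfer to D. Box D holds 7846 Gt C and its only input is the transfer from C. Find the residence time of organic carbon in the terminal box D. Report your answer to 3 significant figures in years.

Box A: F(A→B) = (26.02 + 16.08) − 14.64 = 27.460 Gt C/yr.
Box B: F(B→C) = (27.460 + 6.488) − 9.171 = 24.777 Gt C/yr.
Box C: F(C→D) = (24.777 + 10.60) − 8.763 = 26.614 Gt C/yr.
Box D throughput = its input = 26.614 Gt C/yr; τ = 7846 / 26.614 = 294.8 yr.

295 yr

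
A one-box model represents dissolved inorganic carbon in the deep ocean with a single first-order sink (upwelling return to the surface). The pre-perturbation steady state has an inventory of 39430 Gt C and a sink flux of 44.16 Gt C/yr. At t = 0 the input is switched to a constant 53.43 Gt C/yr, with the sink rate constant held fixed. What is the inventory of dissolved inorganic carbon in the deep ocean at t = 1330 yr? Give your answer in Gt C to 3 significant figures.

τ = M₀/F₀ = 39430/44.16 = 892.9 yr; rate constant k = 1/τ.
New steady state M_∞ = F₁/k = F₁·τ = 53.43 × 892.9 = 47707 Gt C.
M(t) = M_∞ + (M₀ − M_∞)·e^(−t/τ); t/τ = 1330/892.9 = 1.490, so e^(−t/τ) = 0.2255.
M(t) = 47707 − 8277 × 0.2255 = 45841 Gt C.

45800 Gt C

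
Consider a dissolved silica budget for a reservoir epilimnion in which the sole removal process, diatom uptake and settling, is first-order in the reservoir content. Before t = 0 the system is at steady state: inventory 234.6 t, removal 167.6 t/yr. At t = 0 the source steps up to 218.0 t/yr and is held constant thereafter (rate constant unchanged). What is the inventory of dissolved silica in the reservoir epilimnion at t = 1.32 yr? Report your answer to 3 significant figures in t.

278 t

Residence time τ = M₀/F₀ = 1.400 yr. The eventual steady state is M_∞ = M₀·(F₁/F₀) = 234.6 × 218.0/167.6 = 305.15 t.
The anomaly ΔM(t) = M(t) − M_∞ decays as ΔM₀·e^(−t/τ) with ΔM₀ = 234.6 − 305.15 = −70.55 t.
At t = 1.32 yr, e^(−t/τ) = e^(−0.9430) = 0.3895, so ΔM = −27.47 t and M = 305.15 − 27.47 = 277.67 t.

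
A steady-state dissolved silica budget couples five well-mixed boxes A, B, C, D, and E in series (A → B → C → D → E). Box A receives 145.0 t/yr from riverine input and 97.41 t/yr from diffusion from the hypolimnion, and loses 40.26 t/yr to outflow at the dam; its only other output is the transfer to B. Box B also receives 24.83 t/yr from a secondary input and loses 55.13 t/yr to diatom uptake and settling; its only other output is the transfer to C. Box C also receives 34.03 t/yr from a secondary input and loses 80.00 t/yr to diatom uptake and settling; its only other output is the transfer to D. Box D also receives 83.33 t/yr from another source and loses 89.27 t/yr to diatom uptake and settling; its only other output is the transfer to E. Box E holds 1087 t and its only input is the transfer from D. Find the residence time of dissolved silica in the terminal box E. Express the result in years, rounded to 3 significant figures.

Box A: F(A→B) = (145.0 + 97.41) − 40.26 = 202.15 t/yr.
Box B: F(B→C) = (202.15 + 24.83) − 55.13 = 171.85 t/yr.
Box C: F(C→D) = (171.85 + 34.03) − 80.00 = 125.88 t/yr.
Box D: F(D→E) = (125.88 + 83.33) − 89.27 = 119.94 t/yr.
Box E throughput = its input = 119.94 t/yr; τ = 1087 / 119.94 = 9.063 yr.

9.06 yr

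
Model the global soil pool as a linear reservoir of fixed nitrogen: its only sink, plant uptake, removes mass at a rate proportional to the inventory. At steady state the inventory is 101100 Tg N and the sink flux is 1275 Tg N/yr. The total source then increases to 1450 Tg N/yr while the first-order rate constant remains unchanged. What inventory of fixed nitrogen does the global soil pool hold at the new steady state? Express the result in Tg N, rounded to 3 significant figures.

Rate constant k = F/M = 1275 / 101100 = 0.01261 yr⁻¹.
At the new steady state, source = k·M_new ⇒ M_new = 1450 / 0.01261 = 115000 Tg N.
(Equivalently M_new = M × F_new/F_old = 101100 × 1450/1275.)

115000 Tg N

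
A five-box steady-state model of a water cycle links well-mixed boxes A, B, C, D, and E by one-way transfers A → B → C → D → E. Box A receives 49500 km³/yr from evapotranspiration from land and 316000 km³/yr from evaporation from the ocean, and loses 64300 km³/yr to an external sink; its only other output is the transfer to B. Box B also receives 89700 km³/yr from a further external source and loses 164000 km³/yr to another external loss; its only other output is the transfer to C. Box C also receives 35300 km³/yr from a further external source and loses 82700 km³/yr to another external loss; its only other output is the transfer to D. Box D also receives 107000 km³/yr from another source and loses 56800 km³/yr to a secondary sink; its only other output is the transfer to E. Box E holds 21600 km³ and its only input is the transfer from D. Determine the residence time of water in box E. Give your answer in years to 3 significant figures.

Box A: F(A→B) = (49500 + 316000) − 64300 = 301200 km³/yr.
Box B: F(B→C) = (301200 + 89700) − 164000 = 226900 km³/yr.
Box C: F(C→D) = (226900 + 35300) − 82700 = 179500 km³/yr.
Box D: F(D→E) = (179500 + 107000) − 56800 = 229700 km³/yr.
Box E throughput = its input = 229700 km³/yr; τ = 21600 / 229700 = 0.09404 yr.

0.0940 yr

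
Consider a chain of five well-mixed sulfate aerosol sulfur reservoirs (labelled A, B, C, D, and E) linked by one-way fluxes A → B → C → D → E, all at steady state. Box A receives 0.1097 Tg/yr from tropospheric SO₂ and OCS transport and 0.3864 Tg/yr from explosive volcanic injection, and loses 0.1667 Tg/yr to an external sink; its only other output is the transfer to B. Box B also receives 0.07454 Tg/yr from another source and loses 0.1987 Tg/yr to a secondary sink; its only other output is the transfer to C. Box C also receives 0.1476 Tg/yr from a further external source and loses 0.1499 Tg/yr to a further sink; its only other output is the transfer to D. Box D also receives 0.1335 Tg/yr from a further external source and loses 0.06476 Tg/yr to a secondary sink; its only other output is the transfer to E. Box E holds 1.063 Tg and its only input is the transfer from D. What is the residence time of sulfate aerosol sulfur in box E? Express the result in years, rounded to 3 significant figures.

Box A: F(A→B) = (0.1097 + 0.3864) − 0.1667 = 0.32940 Tg/yr.
Box B: F(B→C) = (0.32940 + 0.07454) − 0.1987 = 0.20524 Tg/yr.
Box C: F(C→D) = (0.20524 + 0.1476) − 0.1499 = 0.20294 Tg/yr.
Box D: F(D→E) = (0.20294 + 0.1335) − 0.06476 = 0.27168 Tg/yr.
Box E throughput = its input = 0.27168 Tg/yr; τ = 1.063 / 0.27168 = 3.913 yr.

3.91 yr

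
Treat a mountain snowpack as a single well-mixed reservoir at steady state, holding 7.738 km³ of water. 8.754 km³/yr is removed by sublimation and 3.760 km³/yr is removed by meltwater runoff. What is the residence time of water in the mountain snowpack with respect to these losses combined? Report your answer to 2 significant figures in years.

0.62 yr

Total removal = 8.754 + 3.760 = 12.514 km³/yr.
τ = M / ΣF_out = 7.738 / 12.514 = 0.6183 yr.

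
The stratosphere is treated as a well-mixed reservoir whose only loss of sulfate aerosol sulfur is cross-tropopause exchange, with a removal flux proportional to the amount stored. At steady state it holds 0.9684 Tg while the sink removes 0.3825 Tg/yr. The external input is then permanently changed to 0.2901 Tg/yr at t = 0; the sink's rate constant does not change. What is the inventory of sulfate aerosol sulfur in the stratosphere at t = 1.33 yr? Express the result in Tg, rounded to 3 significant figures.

τ = M₀/F₀ = 0.9684/0.3825 = 2.532 yr; rate constant k = 1/τ.
New steady state M_∞ = F₁/k = F₁·τ = 0.2901 × 2.532 = 0.73446 Tg.
M(t) = M_∞ + (M₀ − M_∞)·e^(−t/τ); t/τ = 1.33/2.532 = 0.5253, so e^(−t/τ) = 0.5914.
M(t) = 0.73446 + 0.2339 × 0.5914 = 0.87281 Tg.

0.873 Tg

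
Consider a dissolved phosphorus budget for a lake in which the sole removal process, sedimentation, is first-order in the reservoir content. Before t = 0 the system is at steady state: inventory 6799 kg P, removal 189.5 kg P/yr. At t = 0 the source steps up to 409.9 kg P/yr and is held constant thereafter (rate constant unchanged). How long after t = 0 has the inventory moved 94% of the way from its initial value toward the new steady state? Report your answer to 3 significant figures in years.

τ = M₀/F₀ = 6799/189.5 = 35.88 yr.
The remaining gap fraction is e^(−t/τ); 94% covered ⇒ e^(−t/τ) = 0.0600.
t = −τ ln(0.0600) = 35.88 × 2.813 = 100.9 yr.

101 yr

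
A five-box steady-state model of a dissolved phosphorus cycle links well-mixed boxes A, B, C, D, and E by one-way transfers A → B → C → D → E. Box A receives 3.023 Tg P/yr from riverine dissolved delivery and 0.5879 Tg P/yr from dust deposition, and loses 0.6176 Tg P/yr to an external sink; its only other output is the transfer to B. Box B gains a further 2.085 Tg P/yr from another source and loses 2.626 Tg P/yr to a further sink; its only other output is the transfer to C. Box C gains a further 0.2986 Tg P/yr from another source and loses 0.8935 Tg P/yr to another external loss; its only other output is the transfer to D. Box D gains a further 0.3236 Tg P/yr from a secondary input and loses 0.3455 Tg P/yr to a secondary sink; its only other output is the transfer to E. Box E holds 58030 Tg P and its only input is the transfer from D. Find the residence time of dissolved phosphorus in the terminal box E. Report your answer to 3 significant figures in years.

Box A: F(A→B) = (3.023 + 0.5879) − 0.6176 = 2.9933 Tg P/yr.
Box B: F(B→C) = (2.9933 + 2.085) − 2.626 = 2.4523 Tg P/yr.
Box C: F(C→D) = (2.4523 + 0.2986) − 0.8935 = 1.8574 Tg P/yr.
Box D: F(D→E) = (1.8574 + 0.3236) − 0.3455 = 1.8355 Tg P/yr.
Box E throughput = its input = 1.8355 Tg P/yr; τ = 58030 / 1.8355 = 31620 yr.

31600 yr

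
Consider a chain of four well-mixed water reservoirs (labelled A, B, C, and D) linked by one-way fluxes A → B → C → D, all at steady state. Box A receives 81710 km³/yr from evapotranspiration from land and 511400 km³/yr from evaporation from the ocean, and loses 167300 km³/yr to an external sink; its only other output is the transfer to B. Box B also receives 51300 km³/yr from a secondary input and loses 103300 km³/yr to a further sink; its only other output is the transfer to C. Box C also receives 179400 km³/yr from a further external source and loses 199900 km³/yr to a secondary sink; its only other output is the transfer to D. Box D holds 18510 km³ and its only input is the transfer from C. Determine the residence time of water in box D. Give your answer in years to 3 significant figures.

0.0524 yr

Box A: F(A→B) = (81710 + 511400) − 167300 = 425810 km³/yr.
Box B: F(B→C) = (425810 + 51300) − 103300 = 373810 km³/yr.
Box C: F(C→D) = (373810 + 179400) − 199900 = 353310 km³/yr.
Box D throughput = its input = 353310 km³/yr; τ = 18510 / 353310 = 0.05239 yr.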